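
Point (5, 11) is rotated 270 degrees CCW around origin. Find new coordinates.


cos(270) = 0, sin(270) = -1
x' = 5*0 - 11*(-1) = 11
y' = 5*(-1) + 11*0 = -5

(11, -5)


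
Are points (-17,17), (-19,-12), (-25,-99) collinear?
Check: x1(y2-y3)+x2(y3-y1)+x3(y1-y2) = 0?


-17*(-12+ 99) - 19*(-99-17) - 25*(17+ 12)
= -1479 + 2204 - 725 = 0

Yes, collinear (determinant = 0)


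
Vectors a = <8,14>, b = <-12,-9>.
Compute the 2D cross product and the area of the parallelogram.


cross = 8*(-9) - 14*(-12) = -72 + 168 = 96
Parallelogram area = |96| = 96

cross = 96, parallelogram area = 96


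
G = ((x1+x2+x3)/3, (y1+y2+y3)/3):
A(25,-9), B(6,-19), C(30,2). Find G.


Gx = (25+6+30)/3 = 61/3 = 20.3333
Gy = (-9- 19+2)/3 = -26/3 = -8.6667

G = (20.3333, -8.6667)


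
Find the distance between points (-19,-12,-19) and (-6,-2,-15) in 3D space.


dx=13, dy=10, dz=4
d = sqrt(169+100+16) = sqrt(285) = 16.8819

16.8819


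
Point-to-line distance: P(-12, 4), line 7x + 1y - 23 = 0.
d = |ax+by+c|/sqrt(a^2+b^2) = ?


|7*(-12) + 1*4 - 23| = |-103| = 103
sqrt(49 + 1) = sqrt(50) = 7.0711
d = 103/sqrt(50) = 14.5664

14.5664


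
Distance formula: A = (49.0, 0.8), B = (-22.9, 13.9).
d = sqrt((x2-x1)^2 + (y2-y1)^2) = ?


dx = -22.9 - 49.0 = -71.9
dy = 13.9 - 0.8 = 13.1
d = sqrt(5169.61 + 171.61) = sqrt(5341.22) = 73.0837

73.0837


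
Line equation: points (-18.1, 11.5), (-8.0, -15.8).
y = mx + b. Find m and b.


m = (-27.3)/(10.1) = -2.7030
b = y1 - m*x1 = 11.5 - (-27.3*(-18.1))/(10.1) = 11.5 - 48.9238 = -37.4238

y = -2.7030x - 37.4238


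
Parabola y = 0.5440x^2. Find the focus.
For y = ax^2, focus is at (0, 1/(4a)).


a = 0.5440
4a = 2.1760
focus = (0, 1/2.1760) = (0, 0.4596)

Focus = (0, 0.4596)


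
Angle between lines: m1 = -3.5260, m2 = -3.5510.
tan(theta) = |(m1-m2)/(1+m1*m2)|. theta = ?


m1-m2 = 0.025
1+m1*m2 = 13.520826
tan(theta) = |0.025/13.520826| = 0.001849
theta = arctan(|0.025/13.520826|) = 0.1059 degrees (acute angle)

0.1059 degrees


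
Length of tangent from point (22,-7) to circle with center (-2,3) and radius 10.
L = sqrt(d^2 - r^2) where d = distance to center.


d = sqrt((22+ 2)^2 + (-7-3)^2) = sqrt(576+100) = 26.0000
L = sqrt(676.0000 - 100) = sqrt(576.0000) = 24.0000

24.0000


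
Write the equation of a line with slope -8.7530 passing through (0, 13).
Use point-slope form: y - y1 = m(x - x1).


y - 13 = -8.7530(x - 0)
y = -8.7530x + 13 + 8.7530*0
y = -8.7530x + 13.0000

y = -8.7530x + 13.0000


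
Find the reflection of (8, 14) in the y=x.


Reflection rule for y=x: (y, x)
(8, 14) -> (14, 8)

(14, 8)


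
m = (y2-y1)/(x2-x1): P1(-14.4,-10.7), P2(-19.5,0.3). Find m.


dy = 0.3 + 10.7 = 11.0
dx = -19.5 + 14.4 = -5.1
m = 11.0/(-5.1) = -2.1569

m = -2.1569


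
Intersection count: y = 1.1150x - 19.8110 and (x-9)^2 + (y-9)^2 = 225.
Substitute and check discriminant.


Substitute y = 1.1150x - 19.8110: (x-9)^2 + (1.1150x- 19.8110-9)^2 = 225
Expand to Ax^2 + Bx + C = 0, where b-k = -28.811
A = 1+m^2 = 2.243225
B = 2(m(b-k) - h) = 2(1.1150*(-28.811) - 9) = -82.24853
C = h^2 + (b-k)^2 - r^2 = 81 + 830.073721 - 225 = 686.073721
disc = B^2-4AC = 6764.8207 - 6156.0709 = 608.7498
disc > 0

2 intersection points


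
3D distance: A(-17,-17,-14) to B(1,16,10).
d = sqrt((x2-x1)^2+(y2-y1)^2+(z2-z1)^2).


dx=18, dy=33, dz=24
d = sqrt(324+1089+576) = sqrt(1989) = 44.5982

44.5982


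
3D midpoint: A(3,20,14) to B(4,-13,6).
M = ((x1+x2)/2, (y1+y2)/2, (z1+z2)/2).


Mx = (3+4)/2 = 3.5000
My = (20- 13)/2 = 3.5000
Mz = (14+6)/2 = 10.0000

M = (3.5000, 3.5000, 10.0000)


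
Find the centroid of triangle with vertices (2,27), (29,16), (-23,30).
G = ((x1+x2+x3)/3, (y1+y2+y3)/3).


Gx = (2+29- 23)/3 = 8/3 = 2.6667
Gy = (27+16+30)/3 = 73/3 = 24.3333

G = (2.6667, 24.3333)


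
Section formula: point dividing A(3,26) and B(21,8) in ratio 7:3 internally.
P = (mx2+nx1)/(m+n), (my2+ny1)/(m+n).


Px = (7*21 + 3*3)/10 = 156/10 = 15.6000
Py = (7*8 + 3*26)/10 = 134/10 = 13.4000

P = (15.6000, 13.4000)


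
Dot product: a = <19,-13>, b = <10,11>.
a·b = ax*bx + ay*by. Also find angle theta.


a·b = 19*10 - 13*11 = 190 - 143 = 47
|a| = sqrt(361+169) = 23.0217
|b| = sqrt(100+121) = 14.8661
cos(theta) = 47/(sqrt(530)*sqrt(221)) = 47/sqrt(117130) = 0.137329
theta = arccos(47/sqrt(117130)) = 82.1067 degrees

a·b = 47, theta = 82.1067 deg


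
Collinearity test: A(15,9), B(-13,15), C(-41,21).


15*(15-21) - 13*(21-9) - 41*(9-15)
= -90 - 156 + 246 = 0

Yes, collinear (determinant = 0)


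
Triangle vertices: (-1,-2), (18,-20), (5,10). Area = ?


-1*(-20-10) = 30
18*(10+ 2) = 216
5*(-2+ 20) = 90
sum = 336
Area = |336|/2 = 168.0000

168.0000 sq units


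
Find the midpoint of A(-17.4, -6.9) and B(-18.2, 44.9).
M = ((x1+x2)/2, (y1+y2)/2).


Mx = (-17.4 - 18.2)/2 = -35.6/2 = -17.8000
My = (-6.9 + 44.9)/2 = 38.0/2 = 19.0000

(-17.8000, 19.0000)


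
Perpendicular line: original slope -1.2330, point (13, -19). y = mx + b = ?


Perpendicular slope = -1/m1 = -1/(-1.2330) = 0.8110
b2 = y0 - m2*x0 = -19 + 13/(-1.2330) = -19 - 10.5434 = -29.5434

y = 0.8110x - 29.5434


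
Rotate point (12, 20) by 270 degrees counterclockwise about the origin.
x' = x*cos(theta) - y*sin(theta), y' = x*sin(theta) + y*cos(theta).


cos(270) = 0, sin(270) = -1
x' = 12*0 - 20*(-1) = 20
y' = 12*(-1) + 20*0 = -12

(20, -12)


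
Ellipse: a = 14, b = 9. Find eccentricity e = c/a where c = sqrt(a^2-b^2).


c = sqrt(196-81) = sqrt(115) = 10.7238
e = c/a = sqrt(115)/14 = 0.7660

e = 0.7660


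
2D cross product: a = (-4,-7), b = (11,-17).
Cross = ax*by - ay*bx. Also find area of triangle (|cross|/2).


cross = -4*(-17) + 7*11 = 68 + 77 = 145
Triangle area = |145|/2 = 145/2 = 72.5000

cross = 145, triangle area = 72.5000


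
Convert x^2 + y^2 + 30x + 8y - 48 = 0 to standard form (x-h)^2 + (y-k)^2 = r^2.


h = -D/2 = -30/2 = -15
k = -E/2 = -8/2 = -4
r^2 = h^2 + k^2 - F = 225 + 16 + 48 = 289
r = 17

Center (-15, -4), radius = 17


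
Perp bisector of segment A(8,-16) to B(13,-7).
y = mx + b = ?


Midpoint = (10.5, -11.5)
Slope of AB = dy/dx = 9/5 = 1.8000
Perp slope = -dx/dy = -5/9 = -0.5556
b = My - (perp slope)*Mx = -11.5 + (5*10.5)/9 = -11.5 + 5.8333 = -5.6667

y = -0.5556x - 5.6667


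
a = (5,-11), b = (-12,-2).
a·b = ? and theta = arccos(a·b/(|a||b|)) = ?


a·b = 5*(-12) - 11*(-2) = -60 + 22 = -38
|a| = sqrt(25+121) = 12.0830
|b| = sqrt(144+4) = 12.1655
cos(theta) = -38/(sqrt(146)*sqrt(148)) = -38/sqrt(21608) = -0.258509
theta = arccos(-38/sqrt(21608)) = 104.9816 degrees

a·b = -38, theta = 104.9816 deg


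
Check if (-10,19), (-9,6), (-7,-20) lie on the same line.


-10*(6+ 20) - 9*(-20-19) - 7*(19-6)
= -260 + 351 - 91 = 0

Yes, collinear (determinant = 0)


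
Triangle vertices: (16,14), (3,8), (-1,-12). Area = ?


16*(8+ 12) = 320
3*(-12-14) = -78
-1*(14-8) = -6
sum = 236
Area = |236|/2 = 118.0000

118.0000 sq units


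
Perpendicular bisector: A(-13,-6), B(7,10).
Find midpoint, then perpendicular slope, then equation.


Midpoint = (-3, 2)
Slope of AB = dy/dx = 16/20 = 0.8000
Perp slope = -dx/dy = -20/16 = -1.2500
b = My - (perp slope)*Mx = 2 + (20*(-3))/16 = 2 - 3.7500 = -1.7500

y = -1.2500x - 1.7500


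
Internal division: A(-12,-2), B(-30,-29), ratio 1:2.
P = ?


Px = (1*(-30) + 2*(-12))/3 = -54/3 = -18.0000
Py = (1*(-29) + 2*(-2))/3 = -33/3 = -11.0000

P = (-18.0000, -11.0000)


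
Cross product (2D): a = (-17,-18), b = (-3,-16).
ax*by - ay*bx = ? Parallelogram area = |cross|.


cross = -17*(-16) + 18*(-3) = 272 - 54 = 218
Parallelogram area = |218| = 218

cross = 218, parallelogram area = 218


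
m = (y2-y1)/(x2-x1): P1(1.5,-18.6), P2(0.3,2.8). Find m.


dy = 2.8 + 18.6 = 21.4
dx = 0.3 - 1.5 = -1.2
m = 21.4/(-1.2) = -17.8333

m = -17.8333


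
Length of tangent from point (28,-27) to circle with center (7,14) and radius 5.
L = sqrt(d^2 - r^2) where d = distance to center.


d = sqrt((28-7)^2 + (-27-14)^2) = sqrt(441+1681) = 46.0652
L = sqrt(2122.0000 - 25) = sqrt(2097.0000) = 45.7930

45.7930


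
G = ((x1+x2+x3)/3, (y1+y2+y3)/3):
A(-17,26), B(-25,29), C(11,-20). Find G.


Gx = (-17- 25+11)/3 = -31/3 = -10.3333
Gy = (26+29- 20)/3 = 35/3 = 11.6667

G = (-10.3333, 11.6667)


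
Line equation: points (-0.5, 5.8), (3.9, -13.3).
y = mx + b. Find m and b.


m = (-19.1)/(4.4) = -4.3409
b = y1 - m*x1 = 5.8 - (-19.1*(-0.5))/(4.4) = 5.8 - 2.1705 = 3.6295

y = -4.3409x + 3.6295


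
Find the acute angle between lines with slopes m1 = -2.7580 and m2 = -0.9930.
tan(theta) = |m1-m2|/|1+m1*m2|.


m1-m2 = -1.765
1+m1*m2 = 3.738694
tan(theta) = |-1.765/3.738694| = 0.472090
theta = arctan(|-1.765/3.738694|) = 25.2715 degrees (acute angle)

25.2715 degrees


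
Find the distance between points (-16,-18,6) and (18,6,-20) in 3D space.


dx=34, dy=24, dz=-26
d = sqrt(1156+576+676) = sqrt(2408) = 49.0714

49.0714


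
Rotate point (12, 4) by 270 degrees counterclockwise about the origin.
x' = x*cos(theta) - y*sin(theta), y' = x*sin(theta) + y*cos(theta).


cos(270) = 0, sin(270) = -1
x' = 12*0 - 4*(-1) = 4
y' = 12*(-1) + 4*0 = -12

(4, -12)


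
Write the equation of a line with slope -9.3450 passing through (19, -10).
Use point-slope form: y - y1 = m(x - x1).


y + 10 = -9.3450(x - 19)
y = -9.3450x - 10 + 9.3450*19
y = -9.3450x + 167.5550

y = -9.3450x + 167.5550


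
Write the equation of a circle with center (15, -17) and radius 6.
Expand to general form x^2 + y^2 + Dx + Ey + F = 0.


(x-15)^2 + (y+ 17)^2 = 6^2
D = -2h = -30, E = -2k = 34
F = h^2+k^2-r^2 = 225+289-36 = 478

x^2 + y^2 - 30x + 34y + 478 = 0


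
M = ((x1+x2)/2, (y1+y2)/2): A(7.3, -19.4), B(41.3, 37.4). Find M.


Mx = (7.3 + 41.3)/2 = 48.6/2 = 24.3000
My = (-19.4 + 37.4)/2 = 18.0/2 = 9.0000

(24.3000, 9.0000)


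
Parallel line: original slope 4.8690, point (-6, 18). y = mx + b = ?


Parallel lines have equal slopes.
m2 = 4.8690
b2 = 18 - 4.8690*(-6) = 47.2140

y = 4.8690x + 47.2140


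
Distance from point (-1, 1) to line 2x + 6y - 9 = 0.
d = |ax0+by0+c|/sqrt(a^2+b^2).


|2*(-1) + 6*1 - 9| = |-5| = 5
sqrt(4 + 36) = sqrt(40) = 6.3246
d = 5/sqrt(40) = 0.7906

0.7906


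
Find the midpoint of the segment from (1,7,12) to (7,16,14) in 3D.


Mx = (1+7)/2 = 4.0000
My = (7+16)/2 = 11.5000
Mz = (12+14)/2 = 13.0000

M = (4.0000, 11.5000, 13.0000)


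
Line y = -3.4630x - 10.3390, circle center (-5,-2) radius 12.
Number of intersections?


Substitute y = -3.4630x - 10.3390: (x+ 5)^2 + (-3.4630x- 10.3390+ 2)^2 = 144
Expand to Ax^2 + Bx + C = 0, where b-k = -8.339
A = 1+m^2 = 12.992369
B = 2(m(b-k) - h) = 2(-3.4630*(-8.339) + 5) = 67.755914
C = h^2 + (b-k)^2 - r^2 = 25 + 69.538921 - 144 = -49.461079
disc = B^2-4AC = 4590.8639 + 2570.4664 = 7161.3303
disc > 0

2 intersection points


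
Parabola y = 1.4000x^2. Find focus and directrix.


a = 1.4000
1/(4a) = 0.1786
Focus = (0, 0.1786)
Directrix: y = -0.1786

Focus = (0, 0.1786), Directrix: y = -0.1786


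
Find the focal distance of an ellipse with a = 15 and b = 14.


c^2 = 15^2 - 14^2 = 225 - 196 = 29
c = sqrt(29) = 5.3852

c = 5.3852


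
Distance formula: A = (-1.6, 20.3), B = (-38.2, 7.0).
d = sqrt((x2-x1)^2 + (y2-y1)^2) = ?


dx = -38.2 + 1.6 = -36.6
dy = 7.0 - 20.3 = -13.3
d = sqrt(1339.56 + 176.89) = sqrt(1516.45) = 38.9416

38.9416


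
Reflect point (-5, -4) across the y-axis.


Reflection rule for y-axis: (-x, y)
(-5, -4) -> (5, -4)

(5, -4)


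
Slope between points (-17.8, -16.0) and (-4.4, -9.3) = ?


dy = -9.3 + 16.0 = 6.7
dx = -4.4 + 17.8 = 13.4
m = 6.7/13.4 = 0.5000

m = 0.5000


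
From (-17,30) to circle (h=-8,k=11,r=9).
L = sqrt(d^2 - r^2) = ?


d = sqrt((-17+ 8)^2 + (30-11)^2) = sqrt(81+361) = 21.0238
L = sqrt(442.0000 - 81) = sqrt(361.0000) = 19.0000

19.0000


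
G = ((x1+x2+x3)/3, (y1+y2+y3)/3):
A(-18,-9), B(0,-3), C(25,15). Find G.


Gx = (-18+0+25)/3 = 7/3 = 2.3333
Gy = (-9- 3+15)/3 = 3/3 = 1.0000

G = (2.3333, 1.0000)


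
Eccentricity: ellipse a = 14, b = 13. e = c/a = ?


c = sqrt(196-169) = sqrt(27) = 5.1962
e = c/a = sqrt(27)/14 = 0.3712

e = 0.3712


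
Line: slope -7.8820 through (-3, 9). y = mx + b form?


y - 9 = -7.8820(x + 3)
y = -7.8820x + 9 + 7.8820*(-3)
y = -7.8820x - 14.6460

y = -7.8820x - 14.6460


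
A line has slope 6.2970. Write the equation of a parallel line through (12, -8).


Parallel lines have equal slopes.
m2 = 6.2970
b2 = -8 - 6.2970*12 = -83.5640

y = 6.2970x - 83.5640


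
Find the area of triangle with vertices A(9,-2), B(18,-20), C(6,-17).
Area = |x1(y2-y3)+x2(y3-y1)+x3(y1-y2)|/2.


9*(-20+ 17) = -27
18*(-17+ 2) = -270
6*(-2+ 20) = 108
sum = -189
Area = |-189|/2 = 94.5000

94.5000 sq units


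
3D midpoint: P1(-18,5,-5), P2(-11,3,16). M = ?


Mx = (-18- 11)/2 = -14.5000
My = (5+3)/2 = 4.0000
Mz = (-5+16)/2 = 5.5000

M = (-14.5000, 4.0000, 5.5000)


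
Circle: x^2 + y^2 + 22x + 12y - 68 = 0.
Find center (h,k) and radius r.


h = -D/2 = -22/2 = -11
k = -E/2 = -12/2 = -6
r^2 = h^2 + k^2 - F = 121 + 36 + 68 = 225
r = 15

Center (-11, -6), radius = 15


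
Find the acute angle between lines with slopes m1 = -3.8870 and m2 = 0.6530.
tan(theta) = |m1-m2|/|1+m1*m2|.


m1-m2 = -4.54
1+m1*m2 = -1.538211
tan(theta) = |-4.54/(-1.538211)| = 2.951481
theta = arctan(|-4.54/(-1.538211)|) = 71.2830 degrees (acute angle)

71.2830 degrees


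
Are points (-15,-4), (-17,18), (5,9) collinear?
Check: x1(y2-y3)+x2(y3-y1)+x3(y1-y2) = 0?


-15*(18-9) - 17*(9+ 4) + 5*(-4-18)
= -135 - 221 - 110 = -466

No, not collinear (determinant = -466)


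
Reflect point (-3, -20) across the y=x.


Reflection rule for y=x: (y, x)
(-3, -20) -> (-20, -3)

(-20, -3)


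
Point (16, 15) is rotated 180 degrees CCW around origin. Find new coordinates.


cos(180) = -1, sin(180) = 0
x' = 16*(-1) - 15*0 = -16
y' = 16*0 + 15*(-1) = -15

(-16, -15)


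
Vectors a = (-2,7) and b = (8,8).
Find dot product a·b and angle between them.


a·b = -2*8 + 7*8 = -16 + 56 = 40
|a| = sqrt(4+49) = 7.2801
|b| = sqrt(64+64) = 11.3137
cos(theta) = 40/(sqrt(53)*sqrt(128)) = 40/sqrt(6784) = 0.485643
theta = arccos(40/sqrt(6784)) = 60.9454 degrees

a·b = 40, theta = 60.9454 deg


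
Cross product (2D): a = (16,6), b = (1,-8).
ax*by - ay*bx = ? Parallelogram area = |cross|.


cross = 16*(-8) - 6*1 = -128 - 6 = -134
Parallelogram area = |-134| = 134

cross = -134, parallelogram area = 134


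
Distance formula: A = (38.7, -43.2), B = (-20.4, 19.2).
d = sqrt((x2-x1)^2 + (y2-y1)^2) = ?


dx = -20.4 - 38.7 = -59.1
dy = 19.2 + 43.2 = 62.4
d = sqrt(3492.81 + 3893.76) = sqrt(7386.57) = 85.9452

85.9452


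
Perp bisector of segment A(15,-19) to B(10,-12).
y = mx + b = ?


Midpoint = (12.5, -15.5)
Slope of AB = dy/dx = 7/(-5) = -1.4000
Perp slope = -dx/dy = 5/7 = 0.7143
b = My - (perp slope)*Mx = -15.5 + (-5*12.5)/7 = -15.5 - 8.9286 = -24.4286

y = 0.7143x - 24.4286


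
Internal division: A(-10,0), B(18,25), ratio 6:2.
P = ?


Px = (6*18 + 2*(-10))/8 = 88/8 = 11.0000
Py = (6*25 + 2*0)/8 = 150/8 = 18.7500

P = (11.0000, 18.7500)


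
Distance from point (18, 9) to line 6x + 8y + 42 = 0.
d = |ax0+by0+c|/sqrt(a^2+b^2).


|6*18 + 8*9 + 42| = |222| = 222
sqrt(36 + 64) = sqrt(100) = 10.0000
d = 222/sqrt(100) = 22.2000

22.2000


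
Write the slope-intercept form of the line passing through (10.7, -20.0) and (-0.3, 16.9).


m = (36.9)/(-11.0) = -3.3545
b = y1 - m*x1 = -20.0 - (36.9*10.7)/(-11.0) = -20.0 + 35.8936 = 15.8936

y = -3.3545x + 15.8936


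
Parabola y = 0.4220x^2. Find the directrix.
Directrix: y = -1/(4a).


a = 0.4220
1/(4a) = 0.5924
directrix: y = -0.5924 = -0.5924

y = -0.5924


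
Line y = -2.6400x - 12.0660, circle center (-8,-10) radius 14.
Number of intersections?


Substitute y = -2.6400x - 12.0660: (x+ 8)^2 + (-2.6400x- 12.0660+ 10)^2 = 196
Expand to Ax^2 + Bx + C = 0, where b-k = -2.066
A = 1+m^2 = 7.9696
B = 2(m(b-k) - h) = 2(-2.6400*(-2.066) + 8) = 26.90848
C = h^2 + (b-k)^2 - r^2 = 64 + 4.268356 - 196 = -127.731644
disc = B^2-4AC = 724.0663 + 4071.8804 = 4795.9467
disc > 0

2 intersection points


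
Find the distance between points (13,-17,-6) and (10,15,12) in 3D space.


dx=-3, dy=32, dz=18
d = sqrt(9+1024+324) = sqrt(1357) = 36.8375

36.8375


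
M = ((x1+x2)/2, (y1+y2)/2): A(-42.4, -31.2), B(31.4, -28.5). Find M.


Mx = (-42.4 + 31.4)/2 = -11.0/2 = -5.5000
My = (-31.2 - 28.5)/2 = -59.7/2 = -29.8500

(-5.5000, -29.8500)


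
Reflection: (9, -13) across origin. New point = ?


Reflection rule for origin: (-x, -y)
(9, -13) -> (-9, 13)

(-9, 13)


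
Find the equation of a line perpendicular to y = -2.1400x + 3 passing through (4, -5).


Perpendicular slope = -1/m1 = -1/(-2.1400) = 0.4673
b2 = y0 - m2*x0 = -5 + 4/(-2.1400) = -5 - 1.8692 = -6.8692

y = 0.4673x - 6.8692


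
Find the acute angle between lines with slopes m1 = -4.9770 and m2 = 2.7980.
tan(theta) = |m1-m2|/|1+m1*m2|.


m1-m2 = -7.775
1+m1*m2 = -12.925646
tan(theta) = |-7.775/(-12.925646)| = 0.601517
theta = arctan(|-7.775/(-12.925646)|) = 31.0276 degrees (acute angle)

31.0276 degrees


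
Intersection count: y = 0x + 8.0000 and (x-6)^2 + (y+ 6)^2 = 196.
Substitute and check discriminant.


Substitute y = 0x + 8.0000: (x-6)^2 + (0x+8.0000+ 6)^2 = 196
Expand to Ax^2 + Bx + C = 0, where b-k = 14
A = 1+m^2 = 1
B = 2(m(b-k) - h) = 2(0*14 - 6) = -12
C = h^2 + (b-k)^2 - r^2 = 36 + 196 - 196 = 36
disc = B^2-4AC = 144.0000 - 144.0000 = 0
disc = 0

1 intersection point (tangent)


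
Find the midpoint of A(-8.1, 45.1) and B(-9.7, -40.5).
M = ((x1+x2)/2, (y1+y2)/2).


Mx = (-8.1 - 9.7)/2 = -17.8/2 = -8.9000
My = (45.1 - 40.5)/2 = 4.6/2 = 2.3000

(-8.9000, 2.3000)


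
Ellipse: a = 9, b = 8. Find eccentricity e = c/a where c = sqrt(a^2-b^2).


c = sqrt(81-64) = sqrt(17) = 4.1231
e = c/a = sqrt(17)/9 = 0.4581

e = 0.4581


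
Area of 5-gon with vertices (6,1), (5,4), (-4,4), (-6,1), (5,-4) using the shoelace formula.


sum(xi*y_{i+1}) = 6*4 + 5*4 - 4*1 - 6*(-4) + 5*1 = 69
sum(yi*x_{i+1}) = 1*5 + 4*(-4) + 4*(-6) + 1*5 - 4*6 = -54
Area = |69 + 54|/2 = 123/2 = 61.5000

61.5000 sq units


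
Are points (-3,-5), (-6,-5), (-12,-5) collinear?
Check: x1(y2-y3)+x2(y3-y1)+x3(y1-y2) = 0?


-3*(-5+ 5) - 6*(-5+ 5) - 12*(-5+ 5)
= 0 + 0 + 0 = 0

Yes, collinear (determinant = 0)


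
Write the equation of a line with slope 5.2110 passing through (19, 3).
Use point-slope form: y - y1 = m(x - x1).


y - 3 = 5.2110(x - 19)
y = 5.2110x + 3 - 5.2110*19
y = 5.2110x - 96.0090

y = 5.2110x - 96.0090


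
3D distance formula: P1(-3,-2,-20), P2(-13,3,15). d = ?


dx=-10, dy=5, dz=35
d = sqrt(100+25+1225) = sqrt(1350) = 36.7423

36.7423


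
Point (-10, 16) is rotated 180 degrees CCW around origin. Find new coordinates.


cos(180) = -1, sin(180) = 0
x' = -10*(-1) - 16*0 = 10
y' = -10*0 + 16*(-1) = -16

(10, -16)


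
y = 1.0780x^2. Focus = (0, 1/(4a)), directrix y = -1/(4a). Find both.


a = 1.0780
1/(4a) = 0.2319
Focus = (0, 0.2319)
Directrix: y = -0.2319

Focus = (0, 0.2319), Directrix: y = -0.2319


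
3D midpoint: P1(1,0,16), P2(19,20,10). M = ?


Mx = (1+19)/2 = 10.0000
My = (0+20)/2 = 10.0000
Mz = (16+10)/2 = 13.0000

M = (10.0000, 10.0000, 13.0000)


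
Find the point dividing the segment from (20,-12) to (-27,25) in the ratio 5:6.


Px = (5*(-27) + 6*20)/11 = -15/11 = -1.3636
Py = (5*25 + 6*(-12))/11 = 53/11 = 4.8182

P = (-1.3636, 4.8182)


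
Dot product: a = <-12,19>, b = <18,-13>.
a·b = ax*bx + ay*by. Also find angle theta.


a·b = -12*18 + 19*(-13) = -216 - 247 = -463
|a| = sqrt(144+361) = 22.4722
|b| = sqrt(324+169) = 22.2036
cos(theta) = -463/(sqrt(505)*sqrt(493)) = -463/sqrt(248965) = -0.927923
theta = arccos(-463/sqrt(248965)) = 158.1133 degrees

a·b = -463, theta = 158.1133 deg


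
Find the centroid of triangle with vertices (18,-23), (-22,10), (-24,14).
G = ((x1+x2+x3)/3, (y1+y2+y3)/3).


Gx = (18- 22- 24)/3 = -28/3 = -9.3333
Gy = (-23+10+14)/3 = 1/3 = 0.3333

G = (-9.3333, 0.3333)


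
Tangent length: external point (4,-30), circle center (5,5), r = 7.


d = sqrt((4-5)^2 + (-30-5)^2) = sqrt(1+1225) = 35.0143
L = sqrt(1226.0000 - 49) = sqrt(1177.0000) = 34.3074

34.3074


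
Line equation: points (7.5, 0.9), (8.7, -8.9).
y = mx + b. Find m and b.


m = (-9.8)/(1.2) = -8.1667
b = y1 - m*x1 = 0.9 - (-9.8*7.5)/(1.2) = 0.9 + 61.2500 = 62.1500

y = -8.1667x + 62.1500


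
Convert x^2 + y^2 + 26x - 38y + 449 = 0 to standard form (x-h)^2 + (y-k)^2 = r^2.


h = -D/2 = -26/2 = -13
k = -E/2 = 38/2 = 19
r^2 = h^2 + k^2 - F = 169 + 361 - 449 = 81
r = 9

Center (-13, 19), radius = 9


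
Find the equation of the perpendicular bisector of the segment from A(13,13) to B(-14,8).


Midpoint = (-0.5, 10.5)
Slope of AB = dy/dx = -5/(-27) = 0.1852
Perp slope = -dx/dy = -27/5 = -5.4000
b = My - (perp slope)*Mx = 10.5 + (-27*(-0.5))/(-5) = 10.5 - 2.7000 = 7.8000

y = -5.4000x + 7.8000


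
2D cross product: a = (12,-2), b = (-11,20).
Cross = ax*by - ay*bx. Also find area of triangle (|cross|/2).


cross = 12*20 + 2*(-11) = 240 - 22 = 218
Triangle area = |218|/2 = 218/2 = 109.0000

cross = 218, triangle area = 109.0000


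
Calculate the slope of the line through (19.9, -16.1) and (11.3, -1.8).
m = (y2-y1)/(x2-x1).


dy = -1.8 + 16.1 = 14.3
dx = 11.3 - 19.9 = -8.6
m = 14.3/(-8.6) = -1.6628

m = -1.6628


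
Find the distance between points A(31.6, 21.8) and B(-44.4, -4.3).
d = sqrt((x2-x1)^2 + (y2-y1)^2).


dx = -44.4 - 31.6 = -76.0
dy = -4.3 - 21.8 = -26.1
d = sqrt(5776.0 + 681.21) = sqrt(6457.21) = 80.3568

80.3568


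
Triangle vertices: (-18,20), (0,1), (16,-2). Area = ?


-18*(1+ 2) = -54
0*(-2-20) = 0
16*(20-1) = 304
sum = 250
Area = |250|/2 = 125.0000

125.0000 sq units


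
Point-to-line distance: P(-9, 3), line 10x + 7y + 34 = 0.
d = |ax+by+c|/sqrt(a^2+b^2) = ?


|10*(-9) + 7*3 + 34| = |-35| = 35
sqrt(100 + 49) = sqrt(149) = 12.2066
d = 35/sqrt(149) = 2.8673

2.8673


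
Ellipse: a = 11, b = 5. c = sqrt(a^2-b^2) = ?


c^2 = 11^2 - 5^2 = 121 - 25 = 96
c = sqrt(96) = 9.7980

c = 9.7980


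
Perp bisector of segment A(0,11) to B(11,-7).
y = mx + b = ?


Midpoint = (5.5, 2)
Slope of AB = dy/dx = -18/11 = -1.6364
Perp slope = -dx/dy = 11/18 = 0.6111
b = My - (perp slope)*Mx = 2 + (11*5.5)/(-18) = 2 - 3.3611 = -1.3611

y = 0.6111x - 1.3611


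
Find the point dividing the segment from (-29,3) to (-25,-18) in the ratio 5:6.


Px = (5*(-25) + 6*(-29))/11 = -299/11 = -27.1818
Py = (5*(-18) + 6*3)/11 = -72/11 = -6.5455

P = (-27.1818, -6.5455)


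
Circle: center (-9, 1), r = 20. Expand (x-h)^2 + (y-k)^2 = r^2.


(x+ 9)^2 + (y-1)^2 = 20^2
D = -2h = 18, E = -2k = -2
F = h^2+k^2-r^2 = 81+1-400 = -318

x^2 + y^2 + 18x - 2y - 318 = 0


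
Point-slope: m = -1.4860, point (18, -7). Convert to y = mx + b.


y + 7 = -1.4860(x - 18)
y = -1.4860x - 7 + 1.4860*18
y = -1.4860x + 19.7480

y = -1.4860x + 19.7480


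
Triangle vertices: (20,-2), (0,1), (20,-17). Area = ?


20*(1+ 17) = 360
0*(-17+ 2) = 0
20*(-2-1) = -60
sum = 300
Area = |300|/2 = 150.0000

150.0000 sq units


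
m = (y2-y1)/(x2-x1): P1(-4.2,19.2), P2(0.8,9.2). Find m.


dy = 9.2 - 19.2 = -10.0
dx = 0.8 + 4.2 = 5.0
m = -10.0/5.0 = -2.0000

m = -2.0000


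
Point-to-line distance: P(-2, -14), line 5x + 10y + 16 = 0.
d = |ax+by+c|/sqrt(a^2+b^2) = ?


|5*(-2) + 10*(-14) + 16| = |-134| = 134
sqrt(25 + 100) = sqrt(125) = 11.1803
d = 134/sqrt(125) = 11.9853

11.9853


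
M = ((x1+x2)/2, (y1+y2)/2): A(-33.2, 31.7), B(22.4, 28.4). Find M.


Mx = (-33.2 + 22.4)/2 = -10.8/2 = -5.4000
My = (31.7 + 28.4)/2 = 60.1/2 = 30.0500

(-5.4000, 30.0500)


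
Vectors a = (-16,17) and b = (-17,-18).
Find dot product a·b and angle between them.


a·b = -16*(-17) + 17*(-18) = 272 - 306 = -34
|a| = sqrt(256+289) = 23.3452
|b| = sqrt(289+324) = 24.7588
cos(theta) = -34/(sqrt(545)*sqrt(613)) = -34/sqrt(334085) = -0.058823
theta = arccos(-34/sqrt(334085)) = 93.3723 degrees

a·b = -34, theta = 93.3723 deg


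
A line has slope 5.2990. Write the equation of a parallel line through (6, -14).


Parallel lines have equal slopes.
m2 = 5.2990
b2 = -14 - 5.2990*6 = -45.7940

y = 5.2990x - 45.7940


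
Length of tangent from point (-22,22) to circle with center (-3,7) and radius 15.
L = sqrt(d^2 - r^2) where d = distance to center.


d = sqrt((-22+ 3)^2 + (22-7)^2) = sqrt(361+225) = 24.2074
L = sqrt(586.0000 - 225) = sqrt(361.0000) = 19.0000

19.0000


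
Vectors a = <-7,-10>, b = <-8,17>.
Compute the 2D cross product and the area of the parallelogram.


cross = -7*17 + 10*(-8) = -119 - 80 = -199
Parallelogram area = |-199| = 199

cross = -199, parallelogram area = 199


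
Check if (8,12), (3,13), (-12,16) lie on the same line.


8*(13-16) + 3*(16-12) - 12*(12-13)
= -24 + 12 + 12 = 0

Yes, collinear (determinant = 0)


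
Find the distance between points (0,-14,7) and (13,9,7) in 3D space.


dx=13, dy=23, dz=0
d = sqrt(169+529+0) = sqrt(698) = 26.4197

26.4197


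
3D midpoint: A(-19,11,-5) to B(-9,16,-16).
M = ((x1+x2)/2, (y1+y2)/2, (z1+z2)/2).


Mx = (-19- 9)/2 = -14.0000
My = (11+16)/2 = 13.5000
Mz = (-5- 16)/2 = -10.5000

M = (-14.0000, 13.5000, -10.5000)


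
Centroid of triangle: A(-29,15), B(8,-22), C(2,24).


Gx = (-29+8+2)/3 = -19/3 = -6.3333
Gy = (15- 22+24)/3 = 17/3 = 5.6667

G = (-6.3333, 5.6667)


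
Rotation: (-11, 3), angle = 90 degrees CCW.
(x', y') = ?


cos(90) = 0, sin(90) = 1
x' = -11*0 - 3*1 = -3
y' = -11*1 + 3*0 = -11

(-3, -11)


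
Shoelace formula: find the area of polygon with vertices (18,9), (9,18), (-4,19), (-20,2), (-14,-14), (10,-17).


sum(xi*y_{i+1}) = 18*18 + 9*19 - 4*2 - 20*(-14) - 14*(-17) + 10*9 = 1095
sum(yi*x_{i+1}) = 9*9 + 18*(-4) + 19*(-20) + 2*(-14) - 14*10 - 17*18 = -845
Area = |1095 + 845|/2 = 1940/2 = 970.0000

970.0000 sq units


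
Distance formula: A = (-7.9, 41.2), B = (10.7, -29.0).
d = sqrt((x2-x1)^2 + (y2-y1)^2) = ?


dx = 10.7 + 7.9 = 18.6
dy = -29.0 - 41.2 = -70.2
d = sqrt(345.96 + 4928.04) = sqrt(5274.0) = 72.6223

72.6223


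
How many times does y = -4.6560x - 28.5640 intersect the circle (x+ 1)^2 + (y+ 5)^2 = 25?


Substitute y = -4.6560x - 28.5640: (x+ 1)^2 + (-4.6560x- 28.5640+ 5)^2 = 25
Expand to Ax^2 + Bx + C = 0, where b-k = -23.564
A = 1+m^2 = 22.678336
B = 2(m(b-k) - h) = 2(-4.6560*(-23.564) + 1) = 221.427968
C = h^2 + (b-k)^2 - r^2 = 1 + 555.262096 - 25 = 531.262096
disc = B^2-4AC = 49030.3450 - 48192.5613 = 837.7837
disc > 0

2 intersection points


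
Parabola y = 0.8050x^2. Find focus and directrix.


a = 0.8050
1/(4a) = 0.3106
Focus = (0, 0.3106)
Directrix: y = -0.3106

Focus = (0, 0.3106), Directrix: y = -0.3106


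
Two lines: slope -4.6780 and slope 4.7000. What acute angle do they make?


m1-m2 = -9.378
1+m1*m2 = -20.9866
tan(theta) = |-9.378/(-20.9866)| = 0.446857
theta = arctan(|-9.378/(-20.9866)|) = 24.0778 degrees (acute angle)

24.0778 degrees


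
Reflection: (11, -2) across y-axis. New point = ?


Reflection rule for y-axis: (-x, y)
(11, -2) -> (-11, -2)

(-11, -2)


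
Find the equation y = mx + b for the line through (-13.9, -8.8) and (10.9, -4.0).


m = (4.8)/(24.8) = 0.1935
b = y1 - m*x1 = -8.8 - (4.8*(-13.9))/(24.8) = -8.8 + 2.6903 = -6.1097

y = 0.1935x - 6.1097


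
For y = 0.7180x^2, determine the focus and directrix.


a = 0.7180
1/(4a) = 0.3482
Focus = (0, 0.3482)
Directrix: y = -0.3482

Focus = (0, 0.3482), Directrix: y = -0.3482


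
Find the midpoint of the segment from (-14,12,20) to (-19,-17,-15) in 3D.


Mx = (-14- 19)/2 = -16.5000
My = (12- 17)/2 = -2.5000
Mz = (20- 15)/2 = 2.5000

M = (-16.5000, -2.5000, 2.5000)


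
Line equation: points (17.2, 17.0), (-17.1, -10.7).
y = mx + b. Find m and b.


m = (-27.7)/(-34.3) = 0.8076
b = y1 - m*x1 = 17.0 - (-27.7*17.2)/(-34.3) = 17.0 - 13.8904 = 3.1096

y = 0.8076x + 3.1096


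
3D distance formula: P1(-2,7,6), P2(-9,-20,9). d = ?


dx=-7, dy=-27, dz=3
d = sqrt(49+729+9) = sqrt(787) = 28.0535

28.0535


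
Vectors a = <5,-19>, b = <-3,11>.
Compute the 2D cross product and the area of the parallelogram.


cross = 5*11 + 19*(-3) = 55 - 57 = -2
Parallelogram area = |-2| = 2

cross = -2, parallelogram area = 2


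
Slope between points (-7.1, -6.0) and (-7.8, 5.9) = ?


dy = 5.9 + 6.0 = 11.9
dx = -7.8 + 7.1 = -0.7
m = 11.9/(-0.7) = -17.0000

m = -17.0000


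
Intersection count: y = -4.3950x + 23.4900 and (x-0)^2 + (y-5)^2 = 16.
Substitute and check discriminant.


Substitute y = -4.3950x + 23.4900: (x-0)^2 + (-4.3950x+23.4900-5)^2 = 16
Expand to Ax^2 + Bx + C = 0, where b-k = 18.49
A = 1+m^2 = 20.316025
B = 2(m(b-k) - h) = 2(-4.3950*18.49 - 0) = -162.5271
C = h^2 + (b-k)^2 - r^2 = 0 + 341.8801 - 16 = 325.8801
disc = B^2-4AC = 26415.0582 - 26482.3530 = -67.2948
disc < 0

0 intersection points


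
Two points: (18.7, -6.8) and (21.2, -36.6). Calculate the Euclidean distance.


dx = 21.2 - 18.7 = 2.5
dy = -36.6 + 6.8 = -29.8
d = sqrt(6.25 + 888.04) = sqrt(894.29) = 29.9047

29.9047


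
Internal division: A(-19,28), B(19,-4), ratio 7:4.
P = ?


Px = (7*19 + 4*(-19))/11 = 57/11 = 5.1818
Py = (7*(-4) + 4*28)/11 = 84/11 = 7.6364

P = (5.1818, 7.6364)


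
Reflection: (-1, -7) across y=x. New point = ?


Reflection rule for y=x: (y, x)
(-1, -7) -> (-7, -1)

(-7, -1)


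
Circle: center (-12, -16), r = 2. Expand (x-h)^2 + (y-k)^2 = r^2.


(x+ 12)^2 + (y+ 16)^2 = 2^2
D = -2h = 24, E = -2k = 32
F = h^2+k^2-r^2 = 144+256-4 = 396

x^2 + y^2 + 24x + 32y + 396 = 0


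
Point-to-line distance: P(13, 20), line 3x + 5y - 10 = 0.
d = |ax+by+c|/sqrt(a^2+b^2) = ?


|3*13 + 5*20 - 10| = |129| = 129
sqrt(9 + 25) = sqrt(34) = 5.8310
d = 129/sqrt(34) = 22.1233

22.1233


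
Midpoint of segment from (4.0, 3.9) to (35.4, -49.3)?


Mx = (4.0 + 35.4)/2 = 39.4/2 = 19.7000
My = (3.9 - 49.3)/2 = -45.4/2 = -22.7000

(19.7000, -22.7000)


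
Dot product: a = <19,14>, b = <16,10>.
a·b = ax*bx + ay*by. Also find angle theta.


a·b = 19*16 + 14*10 = 304 + 140 = 444
|a| = sqrt(361+196) = 23.6008
|b| = sqrt(256+100) = 18.8680
cos(theta) = 444/(sqrt(557)*sqrt(356)) = 444/sqrt(198292) = 0.997081
theta = arccos(444/sqrt(198292)) = 4.3790 degrees

a·b = 444, theta = 4.3790 deg


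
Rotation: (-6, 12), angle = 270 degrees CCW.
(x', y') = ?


cos(270) = 0, sin(270) = -1
x' = -6*0 - 12*(-1) = 12
y' = -6*(-1) + 12*0 = 6

(12, 6)


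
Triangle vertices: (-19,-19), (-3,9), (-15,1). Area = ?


-19*(9-1) = -152
-3*(1+ 19) = -60
-15*(-19-9) = 420
sum = 208
Area = |208|/2 = 104.0000

104.0000 sq units


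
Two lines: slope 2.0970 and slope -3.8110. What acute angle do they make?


m1-m2 = 5.908
1+m1*m2 = -6.991667
tan(theta) = |5.908/(-6.991667)| = 0.845006
theta = arctan(|5.908/(-6.991667)|) = 40.1980 degrees (acute angle)

40.1980 degrees


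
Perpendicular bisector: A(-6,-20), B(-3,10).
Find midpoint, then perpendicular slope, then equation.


Midpoint = (-4.5, -5)
Slope of AB = dy/dx = 30/3 = 10.0000
Perp slope = -dx/dy = -3/30 = -0.1000
b = My - (perp slope)*Mx = -5 + (3*(-4.5))/30 = -5 - 0.4500 = -5.4500

y = -0.1000x - 5.4500


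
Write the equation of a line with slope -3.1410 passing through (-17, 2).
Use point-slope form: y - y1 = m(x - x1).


y - 2 = -3.1410(x + 17)
y = -3.1410x + 2 + 3.1410*(-17)
y = -3.1410x - 51.3970

y = -3.1410x - 51.3970


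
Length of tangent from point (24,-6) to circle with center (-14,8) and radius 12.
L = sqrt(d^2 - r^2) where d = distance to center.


d = sqrt((24+ 14)^2 + (-6-8)^2) = sqrt(1444+196) = 40.4969
L = sqrt(1640.0000 - 144) = sqrt(1496.0000) = 38.6782

38.6782


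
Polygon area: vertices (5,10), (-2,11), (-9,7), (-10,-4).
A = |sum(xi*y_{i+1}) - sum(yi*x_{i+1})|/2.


sum(xi*y_{i+1}) = 5*11 - 2*7 - 9*(-4) - 10*10 = -23
sum(yi*x_{i+1}) = 10*(-2) + 11*(-9) + 7*(-10) - 4*5 = -209
Area = |-23 + 209|/2 = 186/2 = 93.0000

93.0000 sq units


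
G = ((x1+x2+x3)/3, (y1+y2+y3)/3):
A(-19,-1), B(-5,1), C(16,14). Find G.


Gx = (-19- 5+16)/3 = -8/3 = -2.6667
Gy = (-1+1+14)/3 = 14/3 = 4.6667

G = (-2.6667, 4.6667)


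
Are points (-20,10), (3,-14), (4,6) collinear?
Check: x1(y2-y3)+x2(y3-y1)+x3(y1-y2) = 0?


-20*(-14-6) + 3*(6-10) + 4*(10+ 14)
= 400 - 12 + 96 = 484

No, not collinear (determinant = 484)


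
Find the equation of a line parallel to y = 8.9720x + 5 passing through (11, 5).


Parallel lines have equal slopes.
m2 = 8.9720
b2 = 5 - 8.9720*11 = -93.6920

y = 8.9720x - 93.6920


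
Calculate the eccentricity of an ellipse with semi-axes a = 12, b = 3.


c = sqrt(144-9) = sqrt(135) = 11.6190
e = c/a = sqrt(135)/12 = 0.9682

e = 0.9682


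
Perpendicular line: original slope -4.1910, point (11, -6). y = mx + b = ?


Perpendicular slope = -1/m1 = -1/(-4.1910) = 0.2386
b2 = y0 - m2*x0 = -6 + 11/(-4.1910) = -6 - 2.6247 = -8.6247

y = 0.2386x - 8.6247


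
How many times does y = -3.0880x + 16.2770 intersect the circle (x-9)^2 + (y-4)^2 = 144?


Substitute y = -3.0880x + 16.2770: (x-9)^2 + (-3.0880x+16.2770-4)^2 = 144
Expand to Ax^2 + Bx + C = 0, where b-k = 12.277
A = 1+m^2 = 10.535744
B = 2(m(b-k) - h) = 2(-3.0880*12.277 - 9) = -93.822752
C = h^2 + (b-k)^2 - r^2 = 81 + 150.724729 - 144 = 87.724729
disc = B^2-4AC = 8802.7088 - 3696.9811 = 5105.7277
disc > 0

2 intersection points


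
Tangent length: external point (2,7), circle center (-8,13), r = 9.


d = sqrt((2+ 8)^2 + (7-13)^2) = sqrt(100+36) = 11.6619
L = sqrt(136.0000 - 81) = sqrt(55.0000) = 7.4162

7.4162


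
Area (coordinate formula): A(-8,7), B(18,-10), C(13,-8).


-8*(-10+ 8) = 16
18*(-8-7) = -270
13*(7+ 10) = 221
sum = -33
Area = |-33|/2 = 16.5000

16.5000 sq units


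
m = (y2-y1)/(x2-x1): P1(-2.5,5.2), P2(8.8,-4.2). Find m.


dy = -4.2 - 5.2 = -9.4
dx = 8.8 + 2.5 = 11.3
m = -9.4/11.3 = -0.8319

m = -0.8319


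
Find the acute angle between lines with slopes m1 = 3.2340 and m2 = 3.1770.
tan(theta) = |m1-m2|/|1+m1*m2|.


m1-m2 = 0.057
1+m1*m2 = 11.274418
tan(theta) = |0.057/11.274418| = 0.005056
theta = arctan(|0.057/11.274418|) = 0.2897 degrees (acute angle)

0.2897 degrees


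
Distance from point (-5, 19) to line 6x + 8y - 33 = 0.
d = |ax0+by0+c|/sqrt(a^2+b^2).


|6*(-5) + 8*19 - 33| = |89| = 89
sqrt(36 + 64) = sqrt(100) = 10.0000
d = 89/sqrt(100) = 8.9000

8.9000


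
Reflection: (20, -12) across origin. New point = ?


Reflection rule for origin: (-x, -y)
(20, -12) -> (-20, 12)

(-20, 12)


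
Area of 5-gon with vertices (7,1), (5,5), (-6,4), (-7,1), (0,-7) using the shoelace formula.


sum(xi*y_{i+1}) = 7*5 + 5*4 - 6*1 - 7*(-7) + 0*1 = 98
sum(yi*x_{i+1}) = 1*5 + 5*(-6) + 4*(-7) + 1*0 - 7*7 = -102
Area = |98 + 102|/2 = 200/2 = 100.0000

100.0000 sq units


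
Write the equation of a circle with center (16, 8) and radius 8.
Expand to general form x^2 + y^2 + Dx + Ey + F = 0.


(x-16)^2 + (y-8)^2 = 8^2
D = -2h = -32, E = -2k = -16
F = h^2+k^2-r^2 = 256+64-64 = 256

x^2 + y^2 - 32x - 16y + 256 = 0


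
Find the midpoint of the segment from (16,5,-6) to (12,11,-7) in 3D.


Mx = (16+12)/2 = 14.0000
My = (5+11)/2 = 8.0000
Mz = (-6- 7)/2 = -6.5000

M = (14.0000, 8.0000, -6.5000)


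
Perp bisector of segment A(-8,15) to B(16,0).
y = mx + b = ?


Midpoint = (4, 7.5)
Slope of AB = dy/dx = -15/24 = -0.6250
Perp slope = -dx/dy = 24/15 = 1.6000
b = My - (perp slope)*Mx = 7.5 + (24*4)/(-15) = 7.5 - 6.4000 = 1.1000

y = 1.6000x + 1.1000


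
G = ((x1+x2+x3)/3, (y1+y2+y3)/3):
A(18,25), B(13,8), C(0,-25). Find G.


Gx = (18+13+0)/3 = 31/3 = 10.3333
Gy = (25+8- 25)/3 = 8/3 = 2.6667

G = (10.3333, 2.6667)


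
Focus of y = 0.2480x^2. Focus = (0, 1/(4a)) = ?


a = 0.2480
4a = 0.9920
focus = (0, 1/0.9920) = (0, 1.0081)

Focus = (0, 1.0081)


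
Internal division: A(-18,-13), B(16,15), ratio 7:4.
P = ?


Px = (7*16 + 4*(-18))/11 = 40/11 = 3.6364
Py = (7*15 + 4*(-13))/11 = 53/11 = 4.8182

P = (3.6364, 4.8182)


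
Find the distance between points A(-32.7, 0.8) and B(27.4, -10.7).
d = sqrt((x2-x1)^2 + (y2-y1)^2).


dx = 27.4 + 32.7 = 60.1
dy = -10.7 - 0.8 = -11.5
d = sqrt(3612.01 + 132.25) = sqrt(3744.26) = 61.1904

61.1904


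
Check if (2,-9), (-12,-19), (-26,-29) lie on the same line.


2*(-19+ 29) - 12*(-29+ 9) - 26*(-9+ 19)
= 20 + 240 - 260 = 0

Yes, collinear (determinant = 0)


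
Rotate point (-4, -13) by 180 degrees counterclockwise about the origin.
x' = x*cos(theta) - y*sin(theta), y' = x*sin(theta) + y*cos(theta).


cos(180) = -1, sin(180) = 0
x' = -4*(-1) + 13*0 = 4
y' = -4*0 - 13*(-1) = 13

(4, 13)


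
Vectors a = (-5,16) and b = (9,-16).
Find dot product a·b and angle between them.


a·b = -5*9 + 16*(-16) = -45 - 256 = -301
|a| = sqrt(25+256) = 16.7631
|b| = sqrt(81+256) = 18.3576
cos(theta) = -301/(sqrt(281)*sqrt(337)) = -301/sqrt(94697) = -0.978134
theta = arccos(-301/sqrt(94697)) = 167.9963 degrees

a·b = -301, theta = 167.9963 deg


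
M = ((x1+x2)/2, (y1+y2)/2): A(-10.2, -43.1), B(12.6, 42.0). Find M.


Mx = (-10.2 + 12.6)/2 = 2.4/2 = 1.2000
My = (-43.1 + 42.0)/2 = -1.1/2 = -0.5500

(1.2000, -0.5500)


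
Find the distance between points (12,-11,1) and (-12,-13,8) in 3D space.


dx=-24, dy=-2, dz=7
d = sqrt(576+4+49) = sqrt(629) = 25.0799

25.0799


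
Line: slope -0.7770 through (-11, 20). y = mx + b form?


y - 20 = -0.7770(x + 11)
y = -0.7770x + 20 + 0.7770*(-11)
y = -0.7770x + 11.4530

y = -0.7770x + 11.4530


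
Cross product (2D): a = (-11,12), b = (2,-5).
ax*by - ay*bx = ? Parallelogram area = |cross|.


cross = -11*(-5) - 12*2 = 55 - 24 = 31
Parallelogram area = |31| = 31

cross = 31, parallelogram area = 31


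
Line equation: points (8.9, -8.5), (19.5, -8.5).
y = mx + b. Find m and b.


m = (0.0)/(10.6) = 0
b = y1 - m*x1 = -8.5 - (0.0*8.9)/(10.6) = -8.5 - 0 = -8.5000

y = 0x - 8.5000


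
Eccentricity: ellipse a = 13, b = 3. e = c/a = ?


c = sqrt(169-9) = sqrt(160) = 12.6491
e = c/a = sqrt(160)/13 = 0.9730

e = 0.9730


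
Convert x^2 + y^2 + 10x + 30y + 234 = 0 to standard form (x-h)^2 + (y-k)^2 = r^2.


h = -D/2 = -10/2 = -5
k = -E/2 = -30/2 = -15
r^2 = h^2 + k^2 - F = 25 + 225 - 234 = 16
r = 4

Center (-5, -15), radius = 4


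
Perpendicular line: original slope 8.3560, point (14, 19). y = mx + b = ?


Perpendicular slope = -1/m1 = -1/8.3560 = -0.1197
b2 = y0 - m2*x0 = 19 + 14/8.3560 = 19 + 1.6754 = 20.6754

y = -0.1197x + 20.6754


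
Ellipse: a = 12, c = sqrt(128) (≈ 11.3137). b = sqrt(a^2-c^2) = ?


b^2 = 12^2 - (sqrt(128))^2 = 144 - 128 = 16
b = sqrt(16) = 4

b = 4


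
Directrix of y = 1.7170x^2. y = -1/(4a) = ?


a = 1.7170
1/(4a) = 0.1456
directrix: y = -0.1456 = -0.1456

y = -0.1456


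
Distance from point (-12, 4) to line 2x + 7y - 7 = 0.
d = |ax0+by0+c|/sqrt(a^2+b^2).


|2*(-12) + 7*4 - 7| = |-3| = 3
sqrt(4 + 49) = sqrt(53) = 7.2801
d = 3/sqrt(53) = 0.4121

0.4121


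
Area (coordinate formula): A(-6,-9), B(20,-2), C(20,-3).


-6*(-2+ 3) = -6
20*(-3+ 9) = 120
20*(-9+ 2) = -140
sum = -26
Area = |-26|/2 = 13.0000

13.0000 sq units


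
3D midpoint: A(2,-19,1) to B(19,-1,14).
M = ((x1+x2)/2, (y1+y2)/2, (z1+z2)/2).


Mx = (2+19)/2 = 10.5000
My = (-19- 1)/2 = -10.0000
Mz = (1+14)/2 = 7.5000

M = (10.5000, -10.0000, 7.5000)


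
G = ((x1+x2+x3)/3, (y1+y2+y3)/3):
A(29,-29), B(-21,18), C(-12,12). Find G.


Gx = (29- 21- 12)/3 = -4/3 = -1.3333
Gy = (-29+18+12)/3 = 1/3 = 0.3333

G = (-1.3333, 0.3333)


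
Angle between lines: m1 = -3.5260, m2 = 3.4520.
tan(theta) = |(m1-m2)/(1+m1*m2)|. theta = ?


m1-m2 = -6.978
1+m1*m2 = -11.171752
tan(theta) = |-6.978/(-11.171752)| = 0.624611
theta = arctan(|-6.978/(-11.171752)|) = 31.9894 degrees (acute angle)

31.9894 degrees
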